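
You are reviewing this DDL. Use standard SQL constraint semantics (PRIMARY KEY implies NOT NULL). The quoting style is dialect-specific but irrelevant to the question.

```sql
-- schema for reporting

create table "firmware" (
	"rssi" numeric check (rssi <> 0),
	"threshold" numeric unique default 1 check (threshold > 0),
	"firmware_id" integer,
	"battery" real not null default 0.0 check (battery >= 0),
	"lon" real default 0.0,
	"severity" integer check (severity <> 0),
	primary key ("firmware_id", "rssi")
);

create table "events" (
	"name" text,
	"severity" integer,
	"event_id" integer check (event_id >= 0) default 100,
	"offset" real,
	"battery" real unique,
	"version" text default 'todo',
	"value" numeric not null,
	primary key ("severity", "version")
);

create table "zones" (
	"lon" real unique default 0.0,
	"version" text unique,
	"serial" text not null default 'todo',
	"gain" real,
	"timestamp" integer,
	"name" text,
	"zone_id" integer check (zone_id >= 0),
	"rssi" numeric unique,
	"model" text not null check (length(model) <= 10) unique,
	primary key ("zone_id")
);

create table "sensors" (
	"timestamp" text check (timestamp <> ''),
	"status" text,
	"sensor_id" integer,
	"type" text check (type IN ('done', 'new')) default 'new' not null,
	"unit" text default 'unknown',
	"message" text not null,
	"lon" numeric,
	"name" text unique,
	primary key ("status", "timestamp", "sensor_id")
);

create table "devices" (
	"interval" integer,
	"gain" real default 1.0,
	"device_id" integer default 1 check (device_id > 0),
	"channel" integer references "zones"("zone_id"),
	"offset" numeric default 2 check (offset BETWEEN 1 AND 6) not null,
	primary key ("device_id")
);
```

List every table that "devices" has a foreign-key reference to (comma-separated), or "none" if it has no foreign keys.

- channel REFERENCES zones(zone_id).

zones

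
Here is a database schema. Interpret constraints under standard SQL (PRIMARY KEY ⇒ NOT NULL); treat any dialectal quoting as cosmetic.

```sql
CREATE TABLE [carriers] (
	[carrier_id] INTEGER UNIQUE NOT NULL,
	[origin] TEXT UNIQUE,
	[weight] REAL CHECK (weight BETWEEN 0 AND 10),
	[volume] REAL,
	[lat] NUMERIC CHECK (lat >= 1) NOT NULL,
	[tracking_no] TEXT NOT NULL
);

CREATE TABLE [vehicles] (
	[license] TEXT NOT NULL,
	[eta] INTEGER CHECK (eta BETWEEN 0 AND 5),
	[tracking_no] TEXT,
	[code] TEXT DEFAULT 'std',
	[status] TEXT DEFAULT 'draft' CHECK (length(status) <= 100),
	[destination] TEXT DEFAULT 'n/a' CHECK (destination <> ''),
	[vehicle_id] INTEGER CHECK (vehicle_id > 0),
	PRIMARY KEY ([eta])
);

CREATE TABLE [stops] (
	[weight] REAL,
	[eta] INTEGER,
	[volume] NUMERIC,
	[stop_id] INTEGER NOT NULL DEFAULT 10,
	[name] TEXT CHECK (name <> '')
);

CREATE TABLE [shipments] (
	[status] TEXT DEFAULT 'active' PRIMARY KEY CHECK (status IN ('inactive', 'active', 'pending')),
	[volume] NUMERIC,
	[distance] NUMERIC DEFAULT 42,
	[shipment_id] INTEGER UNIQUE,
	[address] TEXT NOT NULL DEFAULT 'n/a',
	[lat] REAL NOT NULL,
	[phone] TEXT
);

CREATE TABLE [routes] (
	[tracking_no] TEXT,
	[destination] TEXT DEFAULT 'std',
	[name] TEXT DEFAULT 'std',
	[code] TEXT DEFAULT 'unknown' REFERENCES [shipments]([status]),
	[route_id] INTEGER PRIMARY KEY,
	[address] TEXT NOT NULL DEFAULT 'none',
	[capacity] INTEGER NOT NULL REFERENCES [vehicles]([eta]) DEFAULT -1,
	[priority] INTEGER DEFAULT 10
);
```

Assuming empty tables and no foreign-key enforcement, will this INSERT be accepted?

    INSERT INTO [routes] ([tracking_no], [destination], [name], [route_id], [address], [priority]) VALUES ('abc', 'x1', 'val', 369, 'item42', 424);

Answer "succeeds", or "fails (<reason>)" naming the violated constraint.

succeeds

NOT NULL columns: address is supplied; capacity defaults to -1; route_id is supplied.
No constraint is violated.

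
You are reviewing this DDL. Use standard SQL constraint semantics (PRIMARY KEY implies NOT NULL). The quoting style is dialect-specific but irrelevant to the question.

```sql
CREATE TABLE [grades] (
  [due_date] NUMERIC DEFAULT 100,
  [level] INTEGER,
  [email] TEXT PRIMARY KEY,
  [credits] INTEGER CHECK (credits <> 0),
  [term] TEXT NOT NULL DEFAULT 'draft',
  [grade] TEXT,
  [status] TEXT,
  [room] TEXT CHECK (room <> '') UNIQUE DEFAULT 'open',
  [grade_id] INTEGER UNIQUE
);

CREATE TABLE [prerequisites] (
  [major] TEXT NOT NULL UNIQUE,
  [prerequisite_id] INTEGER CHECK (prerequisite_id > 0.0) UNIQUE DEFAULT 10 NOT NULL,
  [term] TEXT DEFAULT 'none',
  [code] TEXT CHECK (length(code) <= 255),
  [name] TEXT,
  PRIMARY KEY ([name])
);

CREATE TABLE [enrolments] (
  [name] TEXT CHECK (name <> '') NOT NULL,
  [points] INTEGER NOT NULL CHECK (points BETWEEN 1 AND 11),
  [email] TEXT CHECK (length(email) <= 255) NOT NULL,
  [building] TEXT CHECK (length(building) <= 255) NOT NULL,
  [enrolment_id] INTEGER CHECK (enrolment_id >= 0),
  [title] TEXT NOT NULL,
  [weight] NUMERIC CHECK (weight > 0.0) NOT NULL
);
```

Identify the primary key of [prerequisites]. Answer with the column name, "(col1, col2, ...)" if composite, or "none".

name is declared PRIMARY KEY as a table-level PRIMARY KEY clause.

name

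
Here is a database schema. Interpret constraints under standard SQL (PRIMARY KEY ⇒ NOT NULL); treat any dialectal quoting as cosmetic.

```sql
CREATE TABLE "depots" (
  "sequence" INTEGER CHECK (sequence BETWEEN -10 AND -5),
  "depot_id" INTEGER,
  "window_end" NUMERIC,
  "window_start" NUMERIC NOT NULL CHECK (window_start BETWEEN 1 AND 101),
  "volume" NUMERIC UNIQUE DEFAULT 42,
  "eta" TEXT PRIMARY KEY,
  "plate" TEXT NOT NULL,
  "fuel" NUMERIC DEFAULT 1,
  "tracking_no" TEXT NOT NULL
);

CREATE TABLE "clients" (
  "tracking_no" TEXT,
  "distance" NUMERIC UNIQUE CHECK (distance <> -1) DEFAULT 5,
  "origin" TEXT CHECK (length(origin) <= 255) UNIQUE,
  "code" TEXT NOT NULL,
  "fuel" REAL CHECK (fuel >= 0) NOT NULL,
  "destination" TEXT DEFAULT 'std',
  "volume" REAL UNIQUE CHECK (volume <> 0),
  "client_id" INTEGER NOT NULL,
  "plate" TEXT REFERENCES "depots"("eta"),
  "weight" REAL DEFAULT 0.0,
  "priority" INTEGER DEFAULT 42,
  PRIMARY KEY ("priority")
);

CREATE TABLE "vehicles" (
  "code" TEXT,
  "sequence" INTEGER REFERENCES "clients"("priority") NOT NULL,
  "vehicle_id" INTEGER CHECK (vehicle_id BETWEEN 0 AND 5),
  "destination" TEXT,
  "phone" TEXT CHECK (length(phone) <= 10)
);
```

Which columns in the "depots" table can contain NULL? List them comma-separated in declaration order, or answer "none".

- sequence: CHECK does not forbid NULL (a CHECK constraint passes when its expression is NULL) → nullable.
- depot_id: no NOT NULL constraint applies → nullable.
- window_end: no NOT NULL constraint applies → nullable.
- window_start: declared NOT NULL → not nullable.
- volume: UNIQUE does not imply NOT NULL → nullable.
- eta: part of the PRIMARY KEY, which implies NOT NULL → not nullable.
- plate: declared NOT NULL → not nullable.
- fuel: DEFAULT only fills an omitted column; an explicit NULL is still allowed → nullable.
- tracking_no: declared NOT NULL → not nullable.

sequence, depot_id, window_end, volume, fuel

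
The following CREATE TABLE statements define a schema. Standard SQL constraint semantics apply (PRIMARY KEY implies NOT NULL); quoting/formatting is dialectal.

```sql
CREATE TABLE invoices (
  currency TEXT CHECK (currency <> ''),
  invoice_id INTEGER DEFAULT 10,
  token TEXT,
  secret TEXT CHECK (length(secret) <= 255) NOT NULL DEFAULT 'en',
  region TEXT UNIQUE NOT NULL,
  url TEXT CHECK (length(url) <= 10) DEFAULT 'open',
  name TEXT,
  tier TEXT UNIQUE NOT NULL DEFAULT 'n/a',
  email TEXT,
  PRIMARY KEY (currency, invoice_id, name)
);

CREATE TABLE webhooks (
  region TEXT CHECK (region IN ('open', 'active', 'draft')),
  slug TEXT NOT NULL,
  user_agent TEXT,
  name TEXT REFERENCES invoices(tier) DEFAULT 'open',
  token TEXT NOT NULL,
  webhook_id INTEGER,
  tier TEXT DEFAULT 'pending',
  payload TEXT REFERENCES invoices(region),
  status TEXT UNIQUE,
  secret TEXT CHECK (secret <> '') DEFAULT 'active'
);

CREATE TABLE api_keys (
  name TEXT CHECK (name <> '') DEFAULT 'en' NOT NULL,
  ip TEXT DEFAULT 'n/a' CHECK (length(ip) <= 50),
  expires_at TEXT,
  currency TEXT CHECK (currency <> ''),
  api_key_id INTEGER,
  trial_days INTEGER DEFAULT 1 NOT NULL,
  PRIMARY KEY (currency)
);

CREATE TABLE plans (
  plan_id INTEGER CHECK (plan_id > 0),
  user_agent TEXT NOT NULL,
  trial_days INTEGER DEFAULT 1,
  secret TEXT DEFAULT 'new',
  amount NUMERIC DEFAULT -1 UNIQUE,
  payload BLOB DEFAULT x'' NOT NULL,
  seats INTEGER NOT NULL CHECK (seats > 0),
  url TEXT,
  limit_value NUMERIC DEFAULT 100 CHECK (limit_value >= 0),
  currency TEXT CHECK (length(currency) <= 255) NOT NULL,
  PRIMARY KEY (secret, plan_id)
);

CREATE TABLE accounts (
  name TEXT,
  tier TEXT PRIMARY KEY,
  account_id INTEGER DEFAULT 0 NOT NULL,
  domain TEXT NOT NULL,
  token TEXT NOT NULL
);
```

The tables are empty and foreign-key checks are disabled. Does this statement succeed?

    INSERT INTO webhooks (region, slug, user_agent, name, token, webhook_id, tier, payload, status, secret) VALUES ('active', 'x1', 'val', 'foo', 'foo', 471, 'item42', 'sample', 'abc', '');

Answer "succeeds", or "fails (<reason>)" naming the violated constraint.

The value '' for secret violates CHECK (secret <> '').

fails (CHECK on secret)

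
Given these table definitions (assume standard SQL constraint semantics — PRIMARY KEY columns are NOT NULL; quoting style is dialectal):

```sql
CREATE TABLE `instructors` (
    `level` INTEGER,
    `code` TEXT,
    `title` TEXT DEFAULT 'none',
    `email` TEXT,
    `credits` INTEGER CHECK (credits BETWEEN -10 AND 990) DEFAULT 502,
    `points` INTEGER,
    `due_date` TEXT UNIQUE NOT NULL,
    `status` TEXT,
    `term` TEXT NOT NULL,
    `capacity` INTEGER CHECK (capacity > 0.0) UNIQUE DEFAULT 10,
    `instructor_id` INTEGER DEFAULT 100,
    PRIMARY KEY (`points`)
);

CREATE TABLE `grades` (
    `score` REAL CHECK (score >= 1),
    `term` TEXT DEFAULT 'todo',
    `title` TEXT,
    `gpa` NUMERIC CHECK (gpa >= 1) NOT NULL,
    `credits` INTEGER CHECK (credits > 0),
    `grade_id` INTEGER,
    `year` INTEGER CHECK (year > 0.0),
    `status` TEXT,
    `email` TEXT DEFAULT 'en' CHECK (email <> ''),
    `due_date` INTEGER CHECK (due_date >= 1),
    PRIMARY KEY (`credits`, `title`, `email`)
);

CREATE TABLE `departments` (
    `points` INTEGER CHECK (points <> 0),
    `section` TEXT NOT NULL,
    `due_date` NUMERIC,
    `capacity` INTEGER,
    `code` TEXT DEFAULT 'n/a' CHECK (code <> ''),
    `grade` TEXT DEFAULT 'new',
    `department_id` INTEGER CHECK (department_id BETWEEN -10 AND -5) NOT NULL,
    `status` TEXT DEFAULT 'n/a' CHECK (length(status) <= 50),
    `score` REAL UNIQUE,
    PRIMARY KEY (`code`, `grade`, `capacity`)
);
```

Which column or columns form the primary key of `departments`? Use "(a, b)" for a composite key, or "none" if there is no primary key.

A table-level PRIMARY KEY clause names 3 columns: code, grade, capacity.
This is a composite key — the combination is unique, not each column individually.

(code, grade, capacity)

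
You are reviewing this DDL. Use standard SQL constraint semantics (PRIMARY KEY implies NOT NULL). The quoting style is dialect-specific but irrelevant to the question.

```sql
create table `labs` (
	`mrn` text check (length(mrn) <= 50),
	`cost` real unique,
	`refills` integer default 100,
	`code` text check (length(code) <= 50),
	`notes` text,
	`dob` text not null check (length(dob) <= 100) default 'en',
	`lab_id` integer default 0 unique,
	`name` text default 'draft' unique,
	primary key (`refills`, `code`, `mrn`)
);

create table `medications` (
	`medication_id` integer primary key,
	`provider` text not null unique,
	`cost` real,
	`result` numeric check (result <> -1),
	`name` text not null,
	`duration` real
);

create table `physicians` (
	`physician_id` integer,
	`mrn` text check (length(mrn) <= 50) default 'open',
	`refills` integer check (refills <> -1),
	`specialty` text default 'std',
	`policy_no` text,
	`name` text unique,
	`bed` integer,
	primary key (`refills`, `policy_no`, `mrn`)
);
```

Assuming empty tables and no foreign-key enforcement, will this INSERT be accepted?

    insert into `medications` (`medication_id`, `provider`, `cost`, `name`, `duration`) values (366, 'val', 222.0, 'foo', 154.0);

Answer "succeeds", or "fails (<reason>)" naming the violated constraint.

succeeds

NOT NULL columns: medication_id is supplied; name is supplied; provider is supplied.
No constraint is violated.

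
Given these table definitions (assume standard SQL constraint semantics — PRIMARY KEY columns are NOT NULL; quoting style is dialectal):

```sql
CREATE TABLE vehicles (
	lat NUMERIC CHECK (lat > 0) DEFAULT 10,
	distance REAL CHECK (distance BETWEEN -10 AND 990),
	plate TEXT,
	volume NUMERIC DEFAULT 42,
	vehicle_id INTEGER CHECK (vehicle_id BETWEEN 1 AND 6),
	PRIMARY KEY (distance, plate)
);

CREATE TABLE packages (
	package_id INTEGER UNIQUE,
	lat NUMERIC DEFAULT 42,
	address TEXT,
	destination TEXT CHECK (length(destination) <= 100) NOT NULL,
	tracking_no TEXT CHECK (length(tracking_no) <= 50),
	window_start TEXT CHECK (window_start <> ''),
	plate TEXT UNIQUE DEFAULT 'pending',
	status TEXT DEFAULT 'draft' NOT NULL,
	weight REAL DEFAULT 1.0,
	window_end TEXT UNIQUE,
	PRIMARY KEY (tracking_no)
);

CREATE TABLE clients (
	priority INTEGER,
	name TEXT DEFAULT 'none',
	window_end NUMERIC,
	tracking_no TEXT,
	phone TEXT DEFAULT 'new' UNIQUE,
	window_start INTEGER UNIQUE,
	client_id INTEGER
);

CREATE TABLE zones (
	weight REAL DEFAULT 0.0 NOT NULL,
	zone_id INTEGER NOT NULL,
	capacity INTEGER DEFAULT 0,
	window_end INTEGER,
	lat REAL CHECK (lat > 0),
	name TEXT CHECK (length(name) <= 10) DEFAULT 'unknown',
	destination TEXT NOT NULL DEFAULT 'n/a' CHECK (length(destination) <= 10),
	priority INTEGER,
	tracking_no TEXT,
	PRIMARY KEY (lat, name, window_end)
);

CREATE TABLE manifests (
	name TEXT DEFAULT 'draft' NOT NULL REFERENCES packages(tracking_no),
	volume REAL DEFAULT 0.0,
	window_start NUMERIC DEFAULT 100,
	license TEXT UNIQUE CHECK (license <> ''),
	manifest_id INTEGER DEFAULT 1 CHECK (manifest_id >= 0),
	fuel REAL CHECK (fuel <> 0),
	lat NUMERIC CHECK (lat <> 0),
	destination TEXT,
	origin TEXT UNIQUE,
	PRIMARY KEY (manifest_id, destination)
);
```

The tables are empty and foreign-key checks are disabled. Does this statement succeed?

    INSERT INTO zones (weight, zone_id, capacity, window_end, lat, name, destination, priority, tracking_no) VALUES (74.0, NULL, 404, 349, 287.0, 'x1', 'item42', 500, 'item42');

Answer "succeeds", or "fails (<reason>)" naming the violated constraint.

zone_id is explicitly set to NULL, but zone_id is declared NOT NULL.

fails (NOT NULL on zone_id)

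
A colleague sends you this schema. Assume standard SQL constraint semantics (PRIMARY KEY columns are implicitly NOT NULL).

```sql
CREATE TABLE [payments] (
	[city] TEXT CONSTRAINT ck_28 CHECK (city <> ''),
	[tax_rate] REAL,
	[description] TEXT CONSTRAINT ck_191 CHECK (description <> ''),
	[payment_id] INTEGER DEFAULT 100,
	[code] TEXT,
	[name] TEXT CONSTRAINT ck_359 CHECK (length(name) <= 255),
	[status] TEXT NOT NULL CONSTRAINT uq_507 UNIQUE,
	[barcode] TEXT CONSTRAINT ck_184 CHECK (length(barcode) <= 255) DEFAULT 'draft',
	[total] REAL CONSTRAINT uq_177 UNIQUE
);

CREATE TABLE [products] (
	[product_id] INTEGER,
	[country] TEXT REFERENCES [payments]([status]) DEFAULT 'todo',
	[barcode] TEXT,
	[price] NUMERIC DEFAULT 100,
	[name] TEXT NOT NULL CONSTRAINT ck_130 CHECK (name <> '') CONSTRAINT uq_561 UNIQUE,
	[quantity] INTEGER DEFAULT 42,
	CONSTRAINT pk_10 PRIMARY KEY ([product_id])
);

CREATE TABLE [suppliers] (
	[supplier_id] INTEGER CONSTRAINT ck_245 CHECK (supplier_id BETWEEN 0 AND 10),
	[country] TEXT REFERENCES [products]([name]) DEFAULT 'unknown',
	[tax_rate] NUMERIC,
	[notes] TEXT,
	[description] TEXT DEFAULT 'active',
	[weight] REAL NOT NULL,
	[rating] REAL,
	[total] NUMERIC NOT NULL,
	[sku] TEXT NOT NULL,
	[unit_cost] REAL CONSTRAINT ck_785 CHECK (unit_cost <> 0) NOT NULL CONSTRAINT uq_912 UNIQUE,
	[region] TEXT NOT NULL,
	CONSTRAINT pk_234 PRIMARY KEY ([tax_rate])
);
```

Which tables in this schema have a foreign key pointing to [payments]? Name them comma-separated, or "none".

- products.country references payments(status).

products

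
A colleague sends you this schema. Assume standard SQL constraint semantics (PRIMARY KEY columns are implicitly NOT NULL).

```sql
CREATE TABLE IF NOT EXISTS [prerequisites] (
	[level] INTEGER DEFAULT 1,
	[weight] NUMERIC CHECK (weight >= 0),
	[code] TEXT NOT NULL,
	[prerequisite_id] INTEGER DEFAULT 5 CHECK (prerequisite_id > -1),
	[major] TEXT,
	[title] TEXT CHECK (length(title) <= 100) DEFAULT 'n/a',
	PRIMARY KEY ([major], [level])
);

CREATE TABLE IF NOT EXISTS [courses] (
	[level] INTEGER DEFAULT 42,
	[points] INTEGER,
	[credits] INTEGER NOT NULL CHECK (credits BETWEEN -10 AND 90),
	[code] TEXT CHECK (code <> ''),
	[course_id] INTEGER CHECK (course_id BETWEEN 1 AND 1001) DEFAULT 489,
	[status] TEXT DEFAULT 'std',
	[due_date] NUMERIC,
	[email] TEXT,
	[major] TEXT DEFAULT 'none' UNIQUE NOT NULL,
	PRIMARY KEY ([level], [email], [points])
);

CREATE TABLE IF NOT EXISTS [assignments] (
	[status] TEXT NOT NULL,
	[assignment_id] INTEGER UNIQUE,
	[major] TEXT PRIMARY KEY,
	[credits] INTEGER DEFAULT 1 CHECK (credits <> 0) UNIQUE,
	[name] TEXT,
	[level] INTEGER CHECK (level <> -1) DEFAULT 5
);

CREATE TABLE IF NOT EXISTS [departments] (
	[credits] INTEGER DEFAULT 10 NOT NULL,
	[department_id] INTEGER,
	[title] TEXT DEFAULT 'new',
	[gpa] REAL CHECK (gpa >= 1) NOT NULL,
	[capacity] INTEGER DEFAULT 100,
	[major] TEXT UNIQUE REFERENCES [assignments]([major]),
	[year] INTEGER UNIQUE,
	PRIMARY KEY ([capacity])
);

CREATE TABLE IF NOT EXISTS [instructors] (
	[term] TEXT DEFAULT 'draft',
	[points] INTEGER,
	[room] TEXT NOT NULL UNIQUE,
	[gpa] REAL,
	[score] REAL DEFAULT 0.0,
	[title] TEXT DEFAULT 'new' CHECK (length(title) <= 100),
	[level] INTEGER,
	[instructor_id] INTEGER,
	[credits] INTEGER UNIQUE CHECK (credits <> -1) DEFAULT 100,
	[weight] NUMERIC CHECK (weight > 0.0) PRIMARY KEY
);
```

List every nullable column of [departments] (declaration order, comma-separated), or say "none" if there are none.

- credits: declared NOT NULL → not nullable.
- department_id: no NOT NULL constraint applies → nullable.
- title: DEFAULT only fills an omitted column; an explicit NULL is still allowed → nullable.
- gpa: declared NOT NULL → not nullable.
- capacity: part of the PRIMARY KEY, which implies NOT NULL → not nullable.
- major: a foreign key column may be NULL unless separately constrained → nullable.
- year: UNIQUE does not imply NOT NULL → nullable.

department_id, title, major, year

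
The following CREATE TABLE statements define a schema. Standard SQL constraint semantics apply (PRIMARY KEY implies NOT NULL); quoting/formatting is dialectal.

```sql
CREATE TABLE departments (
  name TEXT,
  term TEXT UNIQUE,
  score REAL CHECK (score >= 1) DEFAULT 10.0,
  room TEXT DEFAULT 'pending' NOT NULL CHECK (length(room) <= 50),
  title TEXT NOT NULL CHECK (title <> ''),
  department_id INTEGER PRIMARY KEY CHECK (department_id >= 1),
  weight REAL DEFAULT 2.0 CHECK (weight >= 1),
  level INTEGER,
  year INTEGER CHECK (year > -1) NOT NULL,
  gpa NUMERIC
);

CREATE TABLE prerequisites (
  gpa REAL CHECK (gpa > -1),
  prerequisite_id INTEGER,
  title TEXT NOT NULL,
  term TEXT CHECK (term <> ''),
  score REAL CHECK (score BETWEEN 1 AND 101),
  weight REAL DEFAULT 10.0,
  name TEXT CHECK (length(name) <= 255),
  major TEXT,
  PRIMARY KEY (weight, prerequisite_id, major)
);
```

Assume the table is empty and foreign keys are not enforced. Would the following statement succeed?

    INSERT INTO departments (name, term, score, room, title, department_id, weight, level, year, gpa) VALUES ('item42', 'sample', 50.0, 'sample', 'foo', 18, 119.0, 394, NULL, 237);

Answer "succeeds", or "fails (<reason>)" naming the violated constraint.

fails (NOT NULL on year)

year is explicitly set to NULL, but year is declared NOT NULL.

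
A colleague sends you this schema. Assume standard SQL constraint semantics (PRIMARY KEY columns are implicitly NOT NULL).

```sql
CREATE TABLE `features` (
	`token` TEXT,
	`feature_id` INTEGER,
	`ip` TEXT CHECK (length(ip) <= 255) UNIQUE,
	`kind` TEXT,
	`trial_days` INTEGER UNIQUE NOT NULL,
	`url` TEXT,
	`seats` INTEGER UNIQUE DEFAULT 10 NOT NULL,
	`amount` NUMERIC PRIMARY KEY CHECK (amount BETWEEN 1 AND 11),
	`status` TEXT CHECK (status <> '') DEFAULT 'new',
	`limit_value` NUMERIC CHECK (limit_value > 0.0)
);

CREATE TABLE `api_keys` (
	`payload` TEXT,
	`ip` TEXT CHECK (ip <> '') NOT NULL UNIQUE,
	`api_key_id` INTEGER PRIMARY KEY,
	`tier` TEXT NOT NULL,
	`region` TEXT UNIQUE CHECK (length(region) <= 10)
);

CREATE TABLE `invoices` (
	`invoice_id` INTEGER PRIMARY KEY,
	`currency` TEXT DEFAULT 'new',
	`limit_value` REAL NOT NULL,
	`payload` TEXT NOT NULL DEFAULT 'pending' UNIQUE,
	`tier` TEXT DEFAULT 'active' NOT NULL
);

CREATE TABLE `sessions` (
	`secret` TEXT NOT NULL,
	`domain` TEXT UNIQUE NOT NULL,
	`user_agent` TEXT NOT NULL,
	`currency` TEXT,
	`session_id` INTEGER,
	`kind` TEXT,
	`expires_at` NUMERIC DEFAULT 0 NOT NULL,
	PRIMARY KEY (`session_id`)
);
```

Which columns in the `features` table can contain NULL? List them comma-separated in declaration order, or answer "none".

token, feature_id, ip, kind, url, status, limit_value

- token: no NOT NULL constraint applies → nullable.
- feature_id: no NOT NULL constraint applies → nullable.
- ip: CHECK does not forbid NULL (a CHECK constraint passes when its expression is NULL) → nullable.
- kind: no NOT NULL constraint applies → nullable.
- trial_days: declared NOT NULL → not nullable.
- url: no NOT NULL constraint applies → nullable.
- seats: declared NOT NULL → not nullable.
- amount: part of the PRIMARY KEY, which implies NOT NULL → not nullable.
- status: CHECK does not forbid NULL (a CHECK constraint passes when its expression is NULL) → nullable.
- limit_value: CHECK does not forbid NULL (a CHECK constraint passes when its expression is NULL) → nullable.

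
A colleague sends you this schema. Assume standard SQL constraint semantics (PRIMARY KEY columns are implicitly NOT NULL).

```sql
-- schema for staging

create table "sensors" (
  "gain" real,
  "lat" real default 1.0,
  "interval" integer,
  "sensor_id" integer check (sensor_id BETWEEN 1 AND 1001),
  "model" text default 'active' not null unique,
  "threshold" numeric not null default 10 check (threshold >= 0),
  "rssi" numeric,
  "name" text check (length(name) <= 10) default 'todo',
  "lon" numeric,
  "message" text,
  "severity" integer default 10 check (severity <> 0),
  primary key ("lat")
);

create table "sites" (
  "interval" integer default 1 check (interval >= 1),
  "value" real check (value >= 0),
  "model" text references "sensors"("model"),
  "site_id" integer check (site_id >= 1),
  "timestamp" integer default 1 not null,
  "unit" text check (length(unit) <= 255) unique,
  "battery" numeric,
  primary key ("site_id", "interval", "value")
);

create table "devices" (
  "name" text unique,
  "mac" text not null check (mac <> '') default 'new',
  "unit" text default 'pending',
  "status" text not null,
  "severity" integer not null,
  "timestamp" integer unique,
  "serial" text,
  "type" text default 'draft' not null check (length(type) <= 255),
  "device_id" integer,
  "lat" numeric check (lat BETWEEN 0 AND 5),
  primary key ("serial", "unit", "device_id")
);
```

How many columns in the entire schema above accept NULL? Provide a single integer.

14

sensors: 8 nullable (gain, interval, sensor_id, rssi, name, lon, message, severity — PK (lat) and explicit NOT NULL columns excluded).
sites: 3 nullable (model, unit, battery — PK (site_id, interval, value) and explicit NOT NULL columns excluded).
devices: 3 nullable (name, timestamp, lat — PK (serial, unit, device_id) and explicit NOT NULL columns excluded).
Total: 8 + 3 + 3 = 14.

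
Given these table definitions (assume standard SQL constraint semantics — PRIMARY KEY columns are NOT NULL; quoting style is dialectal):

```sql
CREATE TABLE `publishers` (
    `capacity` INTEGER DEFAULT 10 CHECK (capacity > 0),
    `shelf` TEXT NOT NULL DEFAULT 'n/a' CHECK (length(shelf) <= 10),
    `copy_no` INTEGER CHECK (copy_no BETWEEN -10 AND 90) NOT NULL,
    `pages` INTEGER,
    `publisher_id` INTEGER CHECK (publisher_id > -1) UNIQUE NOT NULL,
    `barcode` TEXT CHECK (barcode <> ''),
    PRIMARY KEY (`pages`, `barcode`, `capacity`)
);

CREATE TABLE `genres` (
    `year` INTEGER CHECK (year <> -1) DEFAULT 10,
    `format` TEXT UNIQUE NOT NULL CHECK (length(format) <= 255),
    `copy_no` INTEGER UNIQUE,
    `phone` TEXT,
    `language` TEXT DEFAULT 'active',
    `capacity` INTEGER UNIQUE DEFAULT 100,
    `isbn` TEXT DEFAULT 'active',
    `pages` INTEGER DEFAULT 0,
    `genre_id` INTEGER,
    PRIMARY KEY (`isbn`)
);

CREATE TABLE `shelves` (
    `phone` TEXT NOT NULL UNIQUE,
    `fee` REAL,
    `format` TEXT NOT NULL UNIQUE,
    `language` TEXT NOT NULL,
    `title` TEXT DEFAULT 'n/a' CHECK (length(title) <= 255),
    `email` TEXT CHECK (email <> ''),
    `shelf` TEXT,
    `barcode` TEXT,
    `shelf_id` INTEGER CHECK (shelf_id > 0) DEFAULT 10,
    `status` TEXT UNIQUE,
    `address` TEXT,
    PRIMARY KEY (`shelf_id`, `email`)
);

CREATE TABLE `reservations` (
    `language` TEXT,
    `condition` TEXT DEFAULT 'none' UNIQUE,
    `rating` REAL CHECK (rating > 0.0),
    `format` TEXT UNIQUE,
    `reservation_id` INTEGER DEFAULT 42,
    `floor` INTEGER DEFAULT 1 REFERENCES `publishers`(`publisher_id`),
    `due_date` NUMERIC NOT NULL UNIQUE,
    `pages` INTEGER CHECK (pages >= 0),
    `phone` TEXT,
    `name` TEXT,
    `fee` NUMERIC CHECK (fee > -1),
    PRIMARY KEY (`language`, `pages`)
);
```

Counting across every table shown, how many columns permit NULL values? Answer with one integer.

publishers: 0 nullable (none — PK (pages, barcode, capacity) and explicit NOT NULL columns excluded).
genres: 7 nullable (year, copy_no, phone, language, capacity, pages, genre_id — PK (isbn) and explicit NOT NULL columns excluded).
shelves: 6 nullable (fee, title, shelf, barcode, status, address — PK (shelf_id, email) and explicit NOT NULL columns excluded).
reservations: 8 nullable (condition, rating, format, reservation_id, floor, phone, name, fee — PK (language, pages) and explicit NOT NULL columns excluded).
Total: 0 + 7 + 6 + 8 = 21.

21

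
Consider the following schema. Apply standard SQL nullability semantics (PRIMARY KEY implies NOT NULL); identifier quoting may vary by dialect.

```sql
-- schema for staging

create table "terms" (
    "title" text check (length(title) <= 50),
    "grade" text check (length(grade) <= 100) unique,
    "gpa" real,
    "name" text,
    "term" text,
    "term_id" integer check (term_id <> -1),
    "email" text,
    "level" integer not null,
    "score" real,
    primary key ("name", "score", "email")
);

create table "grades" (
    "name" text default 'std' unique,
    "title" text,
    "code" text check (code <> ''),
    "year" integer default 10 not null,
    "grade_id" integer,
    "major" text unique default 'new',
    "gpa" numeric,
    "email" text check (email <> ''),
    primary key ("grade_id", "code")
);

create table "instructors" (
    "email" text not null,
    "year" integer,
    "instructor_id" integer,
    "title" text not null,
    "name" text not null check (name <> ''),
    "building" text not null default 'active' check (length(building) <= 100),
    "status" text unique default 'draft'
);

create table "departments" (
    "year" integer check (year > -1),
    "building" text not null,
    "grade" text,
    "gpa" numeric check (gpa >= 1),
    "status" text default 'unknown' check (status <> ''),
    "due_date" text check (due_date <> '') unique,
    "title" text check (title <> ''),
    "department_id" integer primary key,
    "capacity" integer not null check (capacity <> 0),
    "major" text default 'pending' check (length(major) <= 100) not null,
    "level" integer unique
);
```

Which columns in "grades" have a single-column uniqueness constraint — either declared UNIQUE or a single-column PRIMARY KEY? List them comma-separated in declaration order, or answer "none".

name, major

- name: declared UNIQUE → unique.
- title: no UNIQUE or single-column PK constraint.
- code: part of a composite PRIMARY KEY — only the tuple is unique, not this column on its own.
- year: no UNIQUE or single-column PK constraint.
- grade_id: part of a composite PRIMARY KEY — only the tuple is unique, not this column on its own.
- major: declared UNIQUE → unique.
- gpa: no UNIQUE or single-column PK constraint.
- email: no UNIQUE or single-column PK constraint.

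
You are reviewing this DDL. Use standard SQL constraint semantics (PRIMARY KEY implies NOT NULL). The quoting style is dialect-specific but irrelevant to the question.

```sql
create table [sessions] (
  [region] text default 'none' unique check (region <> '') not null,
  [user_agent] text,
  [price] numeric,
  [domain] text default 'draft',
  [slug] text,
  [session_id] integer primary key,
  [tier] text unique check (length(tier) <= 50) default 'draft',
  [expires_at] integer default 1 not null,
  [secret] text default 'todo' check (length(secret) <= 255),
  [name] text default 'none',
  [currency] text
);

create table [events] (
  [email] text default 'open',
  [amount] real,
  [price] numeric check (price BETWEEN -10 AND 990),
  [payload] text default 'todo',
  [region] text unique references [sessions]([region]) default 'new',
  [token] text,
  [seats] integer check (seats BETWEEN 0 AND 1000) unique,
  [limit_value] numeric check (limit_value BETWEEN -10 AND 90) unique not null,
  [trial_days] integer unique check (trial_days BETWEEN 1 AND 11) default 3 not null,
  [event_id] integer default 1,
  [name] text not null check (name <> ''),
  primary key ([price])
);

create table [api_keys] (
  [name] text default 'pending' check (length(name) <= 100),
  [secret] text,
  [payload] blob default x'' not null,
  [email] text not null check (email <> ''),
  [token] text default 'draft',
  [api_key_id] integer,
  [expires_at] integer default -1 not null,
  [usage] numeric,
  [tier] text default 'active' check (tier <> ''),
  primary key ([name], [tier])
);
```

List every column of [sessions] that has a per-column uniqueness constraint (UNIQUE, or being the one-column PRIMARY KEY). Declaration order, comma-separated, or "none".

region, session_id, tier

- region: declared UNIQUE → unique.
- user_agent: no UNIQUE or single-column PK constraint.
- price: no UNIQUE or single-column PK constraint.
- domain: no UNIQUE or single-column PK constraint.
- slug: no UNIQUE or single-column PK constraint.
- session_id: single-column PRIMARY KEY → unique.
- tier: declared UNIQUE → unique.
- expires_at: no UNIQUE or single-column PK constraint.
- secret: no UNIQUE or single-column PK constraint.
- name: no UNIQUE or single-column PK constraint.
- currency: no UNIQUE or single-column PK constraint.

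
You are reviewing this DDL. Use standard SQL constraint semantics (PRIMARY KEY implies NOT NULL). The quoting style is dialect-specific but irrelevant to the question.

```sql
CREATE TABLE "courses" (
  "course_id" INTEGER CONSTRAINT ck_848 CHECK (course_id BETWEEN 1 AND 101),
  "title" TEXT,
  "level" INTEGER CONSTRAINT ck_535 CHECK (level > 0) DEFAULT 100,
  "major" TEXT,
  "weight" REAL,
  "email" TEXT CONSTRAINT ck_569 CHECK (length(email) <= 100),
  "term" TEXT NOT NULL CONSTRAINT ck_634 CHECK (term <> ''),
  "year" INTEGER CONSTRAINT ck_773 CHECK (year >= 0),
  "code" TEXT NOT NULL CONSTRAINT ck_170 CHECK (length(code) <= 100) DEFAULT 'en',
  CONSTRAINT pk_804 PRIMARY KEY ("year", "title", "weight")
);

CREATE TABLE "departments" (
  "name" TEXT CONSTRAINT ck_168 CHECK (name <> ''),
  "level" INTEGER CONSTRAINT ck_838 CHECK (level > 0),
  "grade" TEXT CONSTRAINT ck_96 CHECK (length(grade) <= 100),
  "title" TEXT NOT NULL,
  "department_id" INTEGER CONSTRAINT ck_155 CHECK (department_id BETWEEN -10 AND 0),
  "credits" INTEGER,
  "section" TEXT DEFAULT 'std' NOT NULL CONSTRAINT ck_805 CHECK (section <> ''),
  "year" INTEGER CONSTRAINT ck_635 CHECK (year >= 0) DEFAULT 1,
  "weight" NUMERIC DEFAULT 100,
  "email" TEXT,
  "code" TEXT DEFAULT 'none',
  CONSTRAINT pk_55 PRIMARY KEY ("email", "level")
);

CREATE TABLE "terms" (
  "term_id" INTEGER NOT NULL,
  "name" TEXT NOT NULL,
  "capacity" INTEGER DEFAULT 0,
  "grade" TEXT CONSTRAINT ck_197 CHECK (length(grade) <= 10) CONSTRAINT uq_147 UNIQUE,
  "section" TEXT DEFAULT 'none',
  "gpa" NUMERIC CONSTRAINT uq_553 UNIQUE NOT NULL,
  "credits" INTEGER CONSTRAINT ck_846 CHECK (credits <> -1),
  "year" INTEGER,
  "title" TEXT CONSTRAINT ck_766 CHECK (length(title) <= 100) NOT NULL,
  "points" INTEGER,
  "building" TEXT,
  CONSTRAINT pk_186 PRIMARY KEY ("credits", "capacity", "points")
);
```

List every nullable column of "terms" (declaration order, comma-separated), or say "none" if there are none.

grade, section, year, building

- term_id: declared NOT NULL → not nullable.
- name: declared NOT NULL → not nullable.
- capacity: part of the PRIMARY KEY, which implies NOT NULL → not nullable.
- grade: CHECK does not forbid NULL (a CHECK constraint passes when its expression is NULL) → nullable.
- section: DEFAULT only fills an omitted column; an explicit NULL is still allowed → nullable.
- gpa: declared NOT NULL → not nullable.
- credits: part of the PRIMARY KEY, which implies NOT NULL → not nullable.
- year: no NOT NULL constraint applies → nullable.
- title: declared NOT NULL → not nullable.
- points: part of the PRIMARY KEY, which implies NOT NULL → not nullable.
- building: no NOT NULL constraint applies → nullable.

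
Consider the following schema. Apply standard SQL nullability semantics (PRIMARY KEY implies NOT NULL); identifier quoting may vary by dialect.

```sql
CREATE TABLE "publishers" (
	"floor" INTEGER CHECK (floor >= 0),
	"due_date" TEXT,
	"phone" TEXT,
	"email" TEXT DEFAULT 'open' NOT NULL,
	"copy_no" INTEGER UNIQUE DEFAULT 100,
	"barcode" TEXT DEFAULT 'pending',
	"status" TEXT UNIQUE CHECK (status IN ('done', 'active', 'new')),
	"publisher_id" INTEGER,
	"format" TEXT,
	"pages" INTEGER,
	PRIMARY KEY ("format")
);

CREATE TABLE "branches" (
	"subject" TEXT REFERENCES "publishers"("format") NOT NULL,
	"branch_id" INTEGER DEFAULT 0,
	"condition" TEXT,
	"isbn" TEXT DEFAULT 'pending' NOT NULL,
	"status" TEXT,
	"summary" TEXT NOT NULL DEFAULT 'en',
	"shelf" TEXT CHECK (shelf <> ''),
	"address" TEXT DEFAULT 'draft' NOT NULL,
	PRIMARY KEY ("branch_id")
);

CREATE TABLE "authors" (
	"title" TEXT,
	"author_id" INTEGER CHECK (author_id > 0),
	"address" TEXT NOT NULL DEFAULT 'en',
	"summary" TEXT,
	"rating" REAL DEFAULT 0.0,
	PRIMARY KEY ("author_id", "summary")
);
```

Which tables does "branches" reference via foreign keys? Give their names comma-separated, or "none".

publishers

- subject REFERENCES publishers(format).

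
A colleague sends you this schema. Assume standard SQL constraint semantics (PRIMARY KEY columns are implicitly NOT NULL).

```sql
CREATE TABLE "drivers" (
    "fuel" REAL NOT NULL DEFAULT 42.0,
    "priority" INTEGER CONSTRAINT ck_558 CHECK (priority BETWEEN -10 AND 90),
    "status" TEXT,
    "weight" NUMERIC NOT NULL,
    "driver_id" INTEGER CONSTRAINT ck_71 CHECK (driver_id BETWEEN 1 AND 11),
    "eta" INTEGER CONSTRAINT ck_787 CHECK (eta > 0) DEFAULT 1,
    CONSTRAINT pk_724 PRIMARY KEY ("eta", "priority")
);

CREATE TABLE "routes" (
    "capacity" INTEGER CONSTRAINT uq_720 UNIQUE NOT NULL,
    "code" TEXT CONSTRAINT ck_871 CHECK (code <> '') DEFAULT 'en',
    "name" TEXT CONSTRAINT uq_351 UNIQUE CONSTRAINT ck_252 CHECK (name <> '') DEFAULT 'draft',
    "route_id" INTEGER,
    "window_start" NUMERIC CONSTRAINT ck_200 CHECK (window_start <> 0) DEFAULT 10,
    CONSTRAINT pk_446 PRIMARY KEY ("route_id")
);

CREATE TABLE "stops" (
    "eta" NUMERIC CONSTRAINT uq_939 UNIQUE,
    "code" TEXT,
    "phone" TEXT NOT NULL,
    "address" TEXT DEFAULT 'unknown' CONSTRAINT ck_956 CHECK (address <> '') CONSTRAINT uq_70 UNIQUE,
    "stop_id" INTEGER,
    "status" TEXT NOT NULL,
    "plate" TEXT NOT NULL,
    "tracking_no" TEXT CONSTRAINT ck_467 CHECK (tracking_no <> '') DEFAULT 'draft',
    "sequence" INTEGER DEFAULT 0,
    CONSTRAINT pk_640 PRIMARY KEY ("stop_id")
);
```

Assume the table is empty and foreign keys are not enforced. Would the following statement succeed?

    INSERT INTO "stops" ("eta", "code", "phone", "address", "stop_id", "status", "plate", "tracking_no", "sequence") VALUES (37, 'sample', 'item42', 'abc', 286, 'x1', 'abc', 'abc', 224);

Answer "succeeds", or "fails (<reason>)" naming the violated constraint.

succeeds

NOT NULL columns: phone is supplied; plate is supplied; status is supplied; stop_id is supplied.
CHECK constraints: 'abc' satisfies (address <> ''); 'abc' satisfies (tracking_no <> '').
No constraint is violated.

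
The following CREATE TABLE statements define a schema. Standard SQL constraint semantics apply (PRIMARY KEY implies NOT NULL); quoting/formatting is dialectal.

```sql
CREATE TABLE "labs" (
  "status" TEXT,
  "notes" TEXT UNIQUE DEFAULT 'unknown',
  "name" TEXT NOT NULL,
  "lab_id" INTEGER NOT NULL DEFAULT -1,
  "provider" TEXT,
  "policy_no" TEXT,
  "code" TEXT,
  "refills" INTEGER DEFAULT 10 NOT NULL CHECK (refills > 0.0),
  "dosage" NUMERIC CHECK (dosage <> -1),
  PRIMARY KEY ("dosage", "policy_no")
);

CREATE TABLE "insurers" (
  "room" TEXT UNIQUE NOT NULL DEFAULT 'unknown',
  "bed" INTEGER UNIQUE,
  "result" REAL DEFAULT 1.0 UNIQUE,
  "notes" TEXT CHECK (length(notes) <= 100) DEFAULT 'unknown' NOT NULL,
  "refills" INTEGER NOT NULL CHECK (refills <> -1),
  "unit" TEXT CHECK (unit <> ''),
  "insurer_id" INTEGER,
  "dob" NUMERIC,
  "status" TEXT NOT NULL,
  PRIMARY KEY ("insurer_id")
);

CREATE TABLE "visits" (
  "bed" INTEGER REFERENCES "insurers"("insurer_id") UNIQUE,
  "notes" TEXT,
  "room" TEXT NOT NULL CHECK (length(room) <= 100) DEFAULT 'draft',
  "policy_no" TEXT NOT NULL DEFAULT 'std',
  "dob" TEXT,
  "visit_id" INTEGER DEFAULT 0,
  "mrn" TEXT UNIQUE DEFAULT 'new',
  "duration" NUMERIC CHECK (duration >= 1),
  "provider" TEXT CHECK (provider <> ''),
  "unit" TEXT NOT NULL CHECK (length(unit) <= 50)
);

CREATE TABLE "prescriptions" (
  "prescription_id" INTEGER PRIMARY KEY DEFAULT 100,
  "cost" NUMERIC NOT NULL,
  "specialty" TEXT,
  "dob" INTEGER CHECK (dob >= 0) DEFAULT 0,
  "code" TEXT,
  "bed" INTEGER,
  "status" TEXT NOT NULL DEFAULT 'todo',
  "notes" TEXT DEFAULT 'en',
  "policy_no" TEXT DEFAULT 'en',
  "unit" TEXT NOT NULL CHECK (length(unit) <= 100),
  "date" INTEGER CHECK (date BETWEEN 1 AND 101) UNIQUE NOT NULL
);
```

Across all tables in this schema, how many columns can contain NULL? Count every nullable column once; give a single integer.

21

labs: 4 nullable (status, notes, provider, code — PK (dosage, policy_no) and explicit NOT NULL columns excluded).
insurers: 4 nullable (bed, result, unit, dob — PK (insurer_id) and explicit NOT NULL columns excluded).
visits: 7 nullable (bed, notes, dob, visit_id, mrn, duration, provider — PK none and explicit NOT NULL columns excluded).
prescriptions: 6 nullable (specialty, dob, code, bed, notes, policy_no — PK (prescription_id) and explicit NOT NULL columns excluded).
Total: 4 + 4 + 7 + 6 = 21.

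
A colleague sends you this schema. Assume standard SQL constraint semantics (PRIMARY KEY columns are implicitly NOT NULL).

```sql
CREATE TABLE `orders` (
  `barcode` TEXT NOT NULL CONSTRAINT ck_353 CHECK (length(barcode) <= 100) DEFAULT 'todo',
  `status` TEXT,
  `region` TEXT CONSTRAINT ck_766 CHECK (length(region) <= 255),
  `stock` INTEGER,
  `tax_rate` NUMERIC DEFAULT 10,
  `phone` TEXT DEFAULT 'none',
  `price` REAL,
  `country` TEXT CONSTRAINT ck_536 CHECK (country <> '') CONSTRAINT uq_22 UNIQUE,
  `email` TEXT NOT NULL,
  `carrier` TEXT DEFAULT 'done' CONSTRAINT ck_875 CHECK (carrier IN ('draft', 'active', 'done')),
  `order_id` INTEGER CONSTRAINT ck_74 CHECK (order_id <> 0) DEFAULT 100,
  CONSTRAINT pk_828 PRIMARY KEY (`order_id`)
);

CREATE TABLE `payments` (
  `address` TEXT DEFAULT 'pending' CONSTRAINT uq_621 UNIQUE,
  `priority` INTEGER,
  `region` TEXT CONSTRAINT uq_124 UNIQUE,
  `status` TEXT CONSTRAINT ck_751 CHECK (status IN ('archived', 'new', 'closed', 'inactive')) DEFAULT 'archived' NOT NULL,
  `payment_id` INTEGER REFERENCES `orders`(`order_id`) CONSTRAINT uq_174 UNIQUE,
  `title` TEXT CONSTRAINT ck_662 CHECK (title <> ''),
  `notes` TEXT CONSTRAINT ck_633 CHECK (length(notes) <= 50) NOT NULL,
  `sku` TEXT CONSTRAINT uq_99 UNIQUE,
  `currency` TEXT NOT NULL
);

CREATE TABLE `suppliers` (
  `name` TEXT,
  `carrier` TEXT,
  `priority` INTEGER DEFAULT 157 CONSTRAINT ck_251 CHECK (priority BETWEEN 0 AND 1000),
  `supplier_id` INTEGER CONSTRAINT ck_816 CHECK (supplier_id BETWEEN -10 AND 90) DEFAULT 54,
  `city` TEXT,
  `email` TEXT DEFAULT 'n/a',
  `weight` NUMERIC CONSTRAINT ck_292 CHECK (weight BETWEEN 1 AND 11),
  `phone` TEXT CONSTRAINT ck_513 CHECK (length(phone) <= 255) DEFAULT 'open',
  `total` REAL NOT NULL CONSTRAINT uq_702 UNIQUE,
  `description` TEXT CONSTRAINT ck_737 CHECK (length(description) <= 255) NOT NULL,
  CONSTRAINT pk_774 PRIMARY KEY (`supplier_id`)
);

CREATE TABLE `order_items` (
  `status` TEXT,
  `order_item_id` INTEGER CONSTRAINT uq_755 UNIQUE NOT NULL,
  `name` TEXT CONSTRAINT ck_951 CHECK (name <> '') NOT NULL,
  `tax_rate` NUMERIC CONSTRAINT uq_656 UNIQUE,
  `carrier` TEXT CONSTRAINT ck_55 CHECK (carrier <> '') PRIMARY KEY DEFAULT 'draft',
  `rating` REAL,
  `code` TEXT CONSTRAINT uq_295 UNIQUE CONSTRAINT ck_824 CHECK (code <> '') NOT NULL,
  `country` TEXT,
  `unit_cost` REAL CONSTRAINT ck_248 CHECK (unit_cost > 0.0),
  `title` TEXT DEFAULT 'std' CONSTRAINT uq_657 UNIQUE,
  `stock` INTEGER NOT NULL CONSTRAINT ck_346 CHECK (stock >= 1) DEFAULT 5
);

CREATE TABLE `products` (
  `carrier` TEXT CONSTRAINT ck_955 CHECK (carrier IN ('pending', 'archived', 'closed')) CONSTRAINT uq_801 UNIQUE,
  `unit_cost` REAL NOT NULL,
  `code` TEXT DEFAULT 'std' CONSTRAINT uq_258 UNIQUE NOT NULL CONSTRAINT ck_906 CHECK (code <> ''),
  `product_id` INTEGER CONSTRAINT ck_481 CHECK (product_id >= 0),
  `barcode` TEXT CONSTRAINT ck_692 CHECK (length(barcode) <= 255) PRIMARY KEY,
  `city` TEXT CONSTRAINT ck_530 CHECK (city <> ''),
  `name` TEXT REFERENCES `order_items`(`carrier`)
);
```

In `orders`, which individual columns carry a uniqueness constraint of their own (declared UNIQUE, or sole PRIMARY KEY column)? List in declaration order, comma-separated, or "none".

country, order_id

- barcode: no UNIQUE or single-column PK constraint.
- status: no UNIQUE or single-column PK constraint.
- region: no UNIQUE or single-column PK constraint.
- stock: no UNIQUE or single-column PK constraint.
- tax_rate: no UNIQUE or single-column PK constraint.
- phone: no UNIQUE or single-column PK constraint.
- price: no UNIQUE or single-column PK constraint.
- country: declared UNIQUE → unique.
- email: no UNIQUE or single-column PK constraint.
- carrier: no UNIQUE or single-column PK constraint.
- order_id: single-column PRIMARY KEY → unique.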